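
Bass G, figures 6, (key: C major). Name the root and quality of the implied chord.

The figures 6 indicate a triad in first inversion.
In first inversion the root lies a sixth above the bass: a sixth above G in C major is E.
The chord tones are G, B, E, giving E minor.

E minor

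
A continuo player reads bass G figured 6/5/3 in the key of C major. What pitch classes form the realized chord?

G, B, D, E

A third above G in this key is B.
A fifth above G in this key is D.
A sixth above G in this key is E.
Together with the bass G, this spells E minor seventh in first inversion.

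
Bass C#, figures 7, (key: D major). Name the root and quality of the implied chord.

C# half-diminished seventh

The figures 7 indicate a seventh chord in root position.
In root position the bass is the root, so the root is C#.
The chord tones are C#, E, G, B, giving C# half-diminished seventh.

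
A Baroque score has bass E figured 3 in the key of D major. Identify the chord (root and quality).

E minor

The figures 3 indicate a triad in root position.
In root position the bass is the root, so the root is E.
The chord tones are E, G, B, giving E minor.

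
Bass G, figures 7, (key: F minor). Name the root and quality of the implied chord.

The figures 7 indicate a seventh chord in root position.
In root position the bass is the root, so the root is G.
The chord tones are G, Bb, Db, F, giving G half-diminished seventh.

G half-diminished seventh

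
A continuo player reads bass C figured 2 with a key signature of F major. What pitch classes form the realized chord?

The written figures 2 are shorthand for 6/4/2: the 6/4 are implied.
A second above C in this key is D.
A fourth above C in this key is F.
A sixth above C in this key is A.
Together with the bass C, this spells D minor seventh in third inversion.

C, D, F, A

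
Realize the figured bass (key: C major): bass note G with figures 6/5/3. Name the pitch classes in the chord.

A third above G in this key is B.
A fifth above G in this key is D.
A sixth above G in this key is E.
Together with the bass G, this spells E minor seventh in first inversion.

G, B, D, E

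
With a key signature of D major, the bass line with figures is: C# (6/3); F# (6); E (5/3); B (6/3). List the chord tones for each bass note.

C#, E, A | F#, A, D | E, G, B | B, D, G

C# (6/3): C#, E, A.
F# (6/3): F#, A, D.
E (5/3): E, G, B.
B (6/3): B, D, G.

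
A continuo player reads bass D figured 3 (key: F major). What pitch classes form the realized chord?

The written figures 3 are shorthand for 5/3: the 5 is implied.
A third above D in this key is F.
A fifth above D in this key is A.
Together with the bass D, this spells D minor in root position.

D, F, A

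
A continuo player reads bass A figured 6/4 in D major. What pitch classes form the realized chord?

A, D, F#

A fourth above A in this key is D.
A sixth above A in this key is F#.
Together with the bass A, this spells D major in second inversion.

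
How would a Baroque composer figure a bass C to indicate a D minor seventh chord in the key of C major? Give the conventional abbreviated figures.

C is the seventh of D minor seventh, so the chord is in third inversion.
A seventh chord in third inversion is figured 6/4/2, conventionally abbreviated 4/2.

4/2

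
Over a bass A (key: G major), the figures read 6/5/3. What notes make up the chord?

A, C, E, F#

A third above A in this key is C.
A fifth above A in this key is E.
A sixth above A in this key is F#.
Together with the bass A, this spells F# half-diminished seventh in first inversion.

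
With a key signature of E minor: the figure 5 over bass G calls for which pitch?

D

Counting 4 letter steps above G lands on D; in E minor, that letter is D.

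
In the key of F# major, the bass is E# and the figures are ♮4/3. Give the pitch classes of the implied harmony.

The written figures ♮4/3 are shorthand for 6/4/3: the 6 is implied.
A third above E# in this key is G#.
A fourth above E# in this key is A#, made natural (A) by the ♮ figure.
A sixth above E# in this key is C#.
Together with the bass E#, this spells A augmented major seventh in second inversion.

E#, G#, A, C#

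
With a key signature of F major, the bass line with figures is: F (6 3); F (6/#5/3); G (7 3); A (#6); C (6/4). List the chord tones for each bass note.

F (6/3): F, A, D.
F (6/#5/3): F, A, C#, D.
G (7/5/3): G, Bb, D, F.
A (#6/3): A, C, F#.
C (6/4): C, F, A.

F, A, D | F, A, C#, D | G, Bb, D, F | A, C, F# | C, F, A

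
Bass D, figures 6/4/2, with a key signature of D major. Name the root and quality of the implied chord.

The figures 6/4/2 indicate a seventh chord in third inversion.
In third inversion the root lies a second above the bass: a second above D in D major is E.
The chord tones are D, E, G, B, giving E minor seventh.

E minor seventh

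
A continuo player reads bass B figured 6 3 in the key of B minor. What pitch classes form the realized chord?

B, D, G

A third above B in this key is D.
A sixth above B in this key is G.
Together with the bass B, this spells G major in first inversion.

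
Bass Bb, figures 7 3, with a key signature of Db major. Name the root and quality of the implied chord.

Bb minor seventh

The figures 7 3 indicate a seventh chord in root position.
In root position the bass is the root, so the root is Bb.
The chord tones are Bb, Db, F, Ab, giving Bb minor seventh.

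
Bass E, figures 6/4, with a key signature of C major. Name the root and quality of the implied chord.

The figures 6/4 indicate a triad in second inversion.
In second inversion the root lies a fourth above the bass: a fourth above E in C major is A.
The chord tones are E, A, C, giving A minor.

A minor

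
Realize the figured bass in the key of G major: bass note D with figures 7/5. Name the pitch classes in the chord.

The written figures 7/5 are shorthand for 7/5/3: the 3 is implied.
A third above D in this key is F#.
A fifth above D in this key is A.
A seventh above D in this key is C.
Together with the bass D, this spells D dominant seventh in root position.

D, F#, A, C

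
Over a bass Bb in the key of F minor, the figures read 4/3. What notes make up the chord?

Bb, Db, Eb, G

The written figures 4/3 are shorthand for 6/4/3: the 6 is implied.
A third above Bb in this key is Db.
A fourth above Bb in this key is Eb.
A sixth above Bb in this key is G.
Together with the bass Bb, this spells Eb dominant seventh in second inversion.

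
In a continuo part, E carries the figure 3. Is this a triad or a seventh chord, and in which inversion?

triad, root position

3 is shorthand for 5/3.
Intervals of 5/3 above the bass form a triad; the bass is the root, so this is root position.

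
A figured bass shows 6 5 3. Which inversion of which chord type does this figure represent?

Intervals of 6/5/3 above the bass form a seventh chord; the bass is the third, so this is first inversion.

seventh chord, first inversion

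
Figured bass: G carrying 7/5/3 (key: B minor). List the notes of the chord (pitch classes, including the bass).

A third above G in this key is B.
A fifth above G in this key is D.
A seventh above G in this key is F#.
Together with the bass G, this spells G major seventh in root position.

G, B, D, F#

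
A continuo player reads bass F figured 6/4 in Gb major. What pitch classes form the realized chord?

F, Bb, Db

A fourth above F in this key is Bb.
A sixth above F in this key is Db.
Together with the bass F, this spells Bb minor in second inversion.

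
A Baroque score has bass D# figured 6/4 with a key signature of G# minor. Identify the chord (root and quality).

The figures 6/4 indicate a triad in second inversion.
In second inversion the root lies a fourth above the bass: a fourth above D# in G# minor is G#.
The chord tones are D#, G#, B, giving G# minor.

G# minor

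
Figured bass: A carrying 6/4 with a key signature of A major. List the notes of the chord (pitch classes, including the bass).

A fourth above A in this key is D.
A sixth above A in this key is F#.
Together with the bass A, this spells D major in second inversion.

A, D, F#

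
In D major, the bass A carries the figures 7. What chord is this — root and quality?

A dominant seventh

The figures 7 indicate a seventh chord in root position.
In root position the bass is the root, so the root is A.
The chord tones are A, C#, E, G, giving A dominant seventh.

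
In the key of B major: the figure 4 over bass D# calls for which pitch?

Counting 3 letter steps above D# lands on G; in B major, that letter is G#.

G#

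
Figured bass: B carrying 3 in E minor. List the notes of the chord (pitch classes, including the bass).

The written figures 3 are shorthand for 5/3: the 5 is implied.
A third above B in this key is D.
A fifth above B in this key is F#.
Together with the bass B, this spells B minor in root position.

B, D, F#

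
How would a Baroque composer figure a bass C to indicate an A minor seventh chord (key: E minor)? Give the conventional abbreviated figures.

6/5

C is the third of A minor seventh, so the chord is in first inversion.
A seventh chord in first inversion is figured 6/5/3, conventionally abbreviated 6/5.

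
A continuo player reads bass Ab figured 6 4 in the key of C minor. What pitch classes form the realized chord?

Ab, D, F

A fourth above Ab in this key is D.
A sixth above Ab in this key is F.
Together with the bass Ab, this spells D diminished in second inversion.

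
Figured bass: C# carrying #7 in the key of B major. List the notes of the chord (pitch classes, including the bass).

C#, E, G#, B#

The written figures #7 are shorthand for 7/5/3: the 5/3 are implied.
A third above C# in this key is E.
A fifth above C# in this key is G#.
A seventh above C# in this key is B, raised to B# by the sharp.
Together with the bass C#, this spells C# minor-major seventh in root position.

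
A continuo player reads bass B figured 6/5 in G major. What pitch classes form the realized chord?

The written figures 6/5 are shorthand for 6/5/3: the 3 is implied.
A third above B in this key is D.
A fifth above B in this key is F#.
A sixth above B in this key is G.
Together with the bass B, this spells G major seventh in first inversion.

B, D, F#, G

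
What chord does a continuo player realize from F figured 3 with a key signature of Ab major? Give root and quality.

The figures 3 indicate a triad in root position.
In root position the bass is the root, so the root is F.
The chord tones are F, Ab, C, giving F minor.

F minor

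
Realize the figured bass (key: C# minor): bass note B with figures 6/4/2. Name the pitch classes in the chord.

B, C#, E, G#

A second above B in this key is C#.
A fourth above B in this key is E.
A sixth above B in this key is G#.
Together with the bass B, this spells C# minor seventh in third inversion.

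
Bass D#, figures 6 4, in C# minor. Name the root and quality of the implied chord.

G# minor

The figures 6 4 indicate a triad in second inversion.
In second inversion the root lies a fourth above the bass: a fourth above D# in C# minor is G#.
The chord tones are D#, G#, B, giving G# minor.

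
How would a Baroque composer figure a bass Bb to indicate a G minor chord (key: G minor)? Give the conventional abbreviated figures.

Bb is the third of G minor, so the chord is in first inversion.
A triad in first inversion is figured 6/3, conventionally abbreviated 6.

6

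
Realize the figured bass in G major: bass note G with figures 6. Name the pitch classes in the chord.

G, B, E

The written figures 6 are shorthand for 6/3: the 3 is implied.
A third above G in this key is B.
A sixth above G in this key is E.
Together with the bass G, this spells E minor in first inversion.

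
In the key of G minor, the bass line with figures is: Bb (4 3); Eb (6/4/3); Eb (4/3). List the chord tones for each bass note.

Bb (6/4/3): Bb, D, Eb, G.
Eb (6/4/3): Eb, G, A, C.
Eb (6/4/3): Eb, G, A, C.

Bb, D, Eb, G | Eb, G, A, C | Eb, G, A, C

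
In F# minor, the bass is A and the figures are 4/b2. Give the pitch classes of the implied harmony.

A, Bb, D, F#

The written figures 4/b2 are shorthand for 6/4/2: the 6 is implied.
A second above A in this key is B, lowered to Bb by the flat.
A fourth above A in this key is D.
A sixth above A in this key is F#.
Together with the bass A, this spells Bb augmented major seventh in third inversion.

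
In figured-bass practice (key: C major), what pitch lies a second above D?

Counting 1 letter step above D lands on E; in C major, that letter is E.

E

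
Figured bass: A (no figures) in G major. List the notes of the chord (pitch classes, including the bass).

An unfigured bass implies 5/3.
A third above A in this key is C.
A fifth above A in this key is E.
Together with the bass A, this spells A minor in root position.

A, C, E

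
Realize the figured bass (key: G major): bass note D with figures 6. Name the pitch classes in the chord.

The written figures 6 are shorthand for 6/3: the 3 is implied.
A third above D in this key is F#.
A sixth above D in this key is B.
Together with the bass D, this spells B minor in first inversion.

D, F#, B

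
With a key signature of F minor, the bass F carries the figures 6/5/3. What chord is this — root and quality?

Db major seventh

The figures 6/5/3 indicate a seventh chord in first inversion.
In first inversion the root lies a sixth above the bass: a sixth above F in F minor is Db.
The chord tones are F, Ab, C, Db, giving Db major seventh.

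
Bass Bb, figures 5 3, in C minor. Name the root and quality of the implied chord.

The figures 5 3 indicate a triad in root position.
In root position the bass is the root, so the root is Bb.
The chord tones are Bb, D, F, giving Bb major.

Bb major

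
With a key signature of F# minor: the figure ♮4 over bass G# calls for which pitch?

Counting 3 letter steps above G# lands on C; in F# minor, that letter is C#.
The ♮4 figure makes it natural, giving C.

C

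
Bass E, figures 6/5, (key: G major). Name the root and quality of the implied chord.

The figures 6/5 indicate a seventh chord in first inversion.
In first inversion the root lies a sixth above the bass: a sixth above E in G major is C.
The chord tones are E, G, B, C, giving C major seventh.

C major seventh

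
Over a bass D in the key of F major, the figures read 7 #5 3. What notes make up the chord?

D, F, A#, C

A third above D in this key is F.
A fifth above D in this key is A, raised to A# by the sharp.
A seventh above D in this key is C.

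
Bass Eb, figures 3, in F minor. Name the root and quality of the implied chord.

The figures 3 indicate a triad in root position.
In root position the bass is the root, so the root is Eb.
The chord tones are Eb, G, Bb, giving Eb major.

Eb major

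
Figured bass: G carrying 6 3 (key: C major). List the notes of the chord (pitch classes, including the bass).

A third above G in this key is B.
A sixth above G in this key is E.
Together with the bass G, this spells E minor in first inversion.

G, B, E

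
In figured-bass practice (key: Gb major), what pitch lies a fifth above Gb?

Db

Counting 4 letter steps above Gb lands on D; in Gb major, that letter is Db.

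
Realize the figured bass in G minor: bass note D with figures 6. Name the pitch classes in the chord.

The written figures 6 are shorthand for 6/3: the 3 is implied.
A third above D in this key is F.
A sixth above D in this key is Bb.
Together with the bass D, this spells Bb major in first inversion.

D, F, Bb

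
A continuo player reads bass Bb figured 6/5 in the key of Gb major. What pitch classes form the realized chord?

Bb, Db, F, Gb

The written figures 6/5 are shorthand for 6/5/3: the 3 is implied.
A third above Bb in this key is Db.
A fifth above Bb in this key is F.
A sixth above Bb in this key is Gb.
Together with the bass Bb, this spells Gb major seventh in first inversion.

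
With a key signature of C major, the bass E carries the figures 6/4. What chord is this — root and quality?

The figures 6/4 indicate a triad in second inversion.
In second inversion the root lies a fourth above the bass: a fourth above E in C major is A.
The chord tones are E, A, C, giving A minor.

A minor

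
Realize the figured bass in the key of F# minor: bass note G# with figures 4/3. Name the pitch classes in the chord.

G#, B, C#, E

The written figures 4/3 are shorthand for 6/4/3: the 6 is implied.
A third above G# in this key is B.
A fourth above G# in this key is C#.
A sixth above G# in this key is E.
Together with the bass G#, this spells C# minor seventh in second inversion.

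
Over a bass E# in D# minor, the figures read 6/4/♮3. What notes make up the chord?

A third above E# in this key is G#, made natural (G) by the ♮ figure.
A fourth above E# in this key is A#.
A sixth above E# in this key is C#.

E#, G, A#, C#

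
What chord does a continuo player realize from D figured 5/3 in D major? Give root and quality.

The figures 5/3 indicate a triad in root position.
In root position the bass is the root, so the root is D.
The chord tones are D, F#, A, giving D major.

D major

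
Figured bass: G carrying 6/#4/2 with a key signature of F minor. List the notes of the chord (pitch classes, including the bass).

A second above G in this key is Ab.
A fourth above G in this key is C, raised to C# by the sharp.
A sixth above G in this key is Eb.

G, Ab, C#, Eb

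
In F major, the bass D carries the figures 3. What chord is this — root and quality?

The figures 3 indicate a triad in root position.
In root position the bass is the root, so the root is D.
The chord tones are D, F, A, giving D minor.

D minor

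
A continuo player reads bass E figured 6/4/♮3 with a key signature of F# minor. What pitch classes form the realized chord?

E, G, A, C#

A third above E in this key is G#, made natural (G) by the ♮ figure.
A fourth above E in this key is A.
A sixth above E in this key is C#.
Together with the bass E, this spells A dominant seventh in second inversion.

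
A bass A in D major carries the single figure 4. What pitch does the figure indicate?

Counting 3 letter steps above A lands on D; in D major, that letter is D.

D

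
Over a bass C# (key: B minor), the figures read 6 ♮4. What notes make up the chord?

A fourth above C# in this key is F#, made natural (F) by the ♮ figure.
A sixth above C# in this key is A.
Together with the bass C#, this spells F augmented in second inversion.

C#, F, A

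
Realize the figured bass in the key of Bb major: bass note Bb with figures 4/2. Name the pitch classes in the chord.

Bb, C, Eb, G

The written figures 4/2 are shorthand for 6/4/2: the 6 is implied.
A second above Bb in this key is C.
A fourth above Bb in this key is Eb.
A sixth above Bb in this key is G.
Together with the bass Bb, this spells C minor seventh in third inversion.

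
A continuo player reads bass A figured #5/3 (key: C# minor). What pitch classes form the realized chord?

A third above A in this key is C#.
A fifth above A in this key is E, raised to E# by the sharp.
Together with the bass A, this spells A augmented in root position.

A, C#, E#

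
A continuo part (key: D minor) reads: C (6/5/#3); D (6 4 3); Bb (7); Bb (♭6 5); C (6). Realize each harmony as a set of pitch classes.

C, E#, G, A | D, F, G, Bb | Bb, D, F, A | Bb, D, F, Gb | C, E, A

C (6/5/#3): C, E#, G, A.
D (6/4/3): D, F, G, Bb.
Bb (7/5/3): Bb, D, F, A.
Bb (b6/5/3): Bb, D, F, Gb.
C (6/3): C, E, A.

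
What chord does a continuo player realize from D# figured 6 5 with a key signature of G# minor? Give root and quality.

The figures 6 5 indicate a seventh chord in first inversion.
In first inversion the root lies a sixth above the bass: a sixth above D# in G# minor is B.
The chord tones are D#, F#, A#, B, giving B major seventh.

B major seventh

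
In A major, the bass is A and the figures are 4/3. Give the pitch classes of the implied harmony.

A, C#, D, F#

The written figures 4/3 are shorthand for 6/4/3: the 6 is implied.
A third above A in this key is C#.
A fourth above A in this key is D.
A sixth above A in this key is F#.
Together with the bass A, this spells D major seventh in second inversion.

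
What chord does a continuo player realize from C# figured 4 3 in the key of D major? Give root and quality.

The figures 4 3 indicate a seventh chord in second inversion.
In second inversion the root lies a fourth above the bass: a fourth above C# in D major is F#.
The chord tones are C#, E, F#, A, giving F# minor seventh.

F# minor seventh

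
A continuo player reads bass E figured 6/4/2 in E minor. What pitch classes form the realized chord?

A second above E in this key is F#.
A fourth above E in this key is A.
A sixth above E in this key is C.
Together with the bass E, this spells F# half-diminished seventh in third inversion.

E, F#, A, C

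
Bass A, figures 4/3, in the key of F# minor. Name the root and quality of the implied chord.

D major seventh

The figures 4/3 indicate a seventh chord in second inversion.
In second inversion the root lies a fourth above the bass: a fourth above A in F# minor is D.
The chord tones are A, C#, D, F#, giving D major seventh.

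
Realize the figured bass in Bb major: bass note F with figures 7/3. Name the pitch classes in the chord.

F, A, C, Eb

The written figures 7/3 are shorthand for 7/5/3: the 5 is implied.
A third above F in this key is A.
A fifth above F in this key is C.
A seventh above F in this key is Eb.
Together with the bass F, this spells F dominant seventh in root position.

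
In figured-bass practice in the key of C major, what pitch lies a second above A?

B

Counting 1 letter step above A lands on B; in C major, that letter is B.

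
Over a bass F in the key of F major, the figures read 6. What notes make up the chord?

The written figures 6 are shorthand for 6/3: the 3 is implied.
A third above F in this key is A.
A sixth above F in this key is D.
Together with the bass F, this spells D minor in first inversion.

F, A, D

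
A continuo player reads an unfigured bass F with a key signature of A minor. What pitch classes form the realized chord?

F, A, C

An unfigured bass implies 5/3.
A third above F in this key is A.
A fifth above F in this key is C.
Together with the bass F, this spells F major in root position.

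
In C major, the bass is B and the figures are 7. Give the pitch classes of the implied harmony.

B, D, F, A

The written figures 7 are shorthand for 7/5/3: the 5/3 are implied.
A third above B in this key is D.
A fifth above B in this key is F.
A seventh above B in this key is A.
Together with the bass B, this spells B half-diminished seventh in root position.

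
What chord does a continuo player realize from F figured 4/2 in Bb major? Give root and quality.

G minor seventh

The figures 4/2 indicate a seventh chord in third inversion.
In third inversion the root lies a second above the bass: a second above F in Bb major is G.
The chord tones are F, G, Bb, D, giving G minor seventh.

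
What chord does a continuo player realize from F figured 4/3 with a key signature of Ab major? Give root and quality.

Bb minor seventh

The figures 4/3 indicate a seventh chord in second inversion.
In second inversion the root lies a fourth above the bass: a fourth above F in Ab major is Bb.
The chord tones are F, Ab, Bb, Db, giving Bb minor seventh.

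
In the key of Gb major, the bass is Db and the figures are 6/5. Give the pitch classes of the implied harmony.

The written figures 6/5 are shorthand for 6/5/3: the 3 is implied.
A third above Db in this key is F.
A fifth above Db in this key is Ab.
A sixth above Db in this key is Bb.
Together with the bass Db, this spells Bb minor seventh in first inversion.

Db, F, Ab, Bb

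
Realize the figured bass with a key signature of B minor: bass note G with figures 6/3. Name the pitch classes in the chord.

A third above G in this key is B.
A sixth above G in this key is E.
Together with the bass G, this spells E minor in first inversion.

G, B, E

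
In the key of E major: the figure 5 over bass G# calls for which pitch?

Counting 4 letter steps above G# lands on D; in E major, that letter is D#.

D#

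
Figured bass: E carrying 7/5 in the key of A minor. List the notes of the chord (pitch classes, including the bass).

The written figures 7/5 are shorthand for 7/5/3: the 3 is implied.
A third above E in this key is G.
A fifth above E in this key is B.
A seventh above E in this key is D.
Together with the bass E, this spells E minor seventh in root position.

E, G, B, D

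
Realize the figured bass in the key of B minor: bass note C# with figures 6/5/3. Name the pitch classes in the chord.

A third above C# in this key is E.
A fifth above C# in this key is G.
A sixth above C# in this key is A.
Together with the bass C#, this spells A dominant seventh in first inversion.

C#, E, G, A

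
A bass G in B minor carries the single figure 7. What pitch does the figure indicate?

F#

Counting 6 letter steps above G lands on F; in B minor, that letter is F#.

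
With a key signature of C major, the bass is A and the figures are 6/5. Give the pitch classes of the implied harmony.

The written figures 6/5 are shorthand for 6/5/3: the 3 is implied.
A third above A in this key is C.
A fifth above A in this key is E.
A sixth above A in this key is F.
Together with the bass A, this spells F major seventh in first inversion.

A, C, E, F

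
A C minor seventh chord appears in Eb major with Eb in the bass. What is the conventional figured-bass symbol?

Eb is the third of C minor seventh, so the chord is in first inversion.
A seventh chord in first inversion is figured 6/5/3, conventionally abbreviated 6/5.

6/5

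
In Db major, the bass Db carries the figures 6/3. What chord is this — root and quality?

Bb minor

The figures 6/3 indicate a triad in first inversion.
In first inversion the root lies a sixth above the bass: a sixth above Db in Db major is Bb.
The chord tones are Db, F, Bb, giving Bb minor.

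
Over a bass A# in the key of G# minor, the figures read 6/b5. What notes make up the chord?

The written figures 6/b5 are shorthand for 6/5/3: the 3 is implied.
A third above A# in this key is C#.
A fifth above A# in this key is E, lowered to Eb by the flat.
A sixth above A# in this key is F#.

A#, C#, Eb, F#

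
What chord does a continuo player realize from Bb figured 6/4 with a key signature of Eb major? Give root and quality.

Eb major

The figures 6/4 indicate a triad in second inversion.
In second inversion the root lies a fourth above the bass: a fourth above Bb in Eb major is Eb.
The chord tones are Bb, Eb, G, giving Eb major.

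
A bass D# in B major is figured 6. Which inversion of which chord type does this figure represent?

triad, first inversion

6 is shorthand for 6/3.
Intervals of 6/3 above the bass form a triad; the bass is the third, so this is first inversion.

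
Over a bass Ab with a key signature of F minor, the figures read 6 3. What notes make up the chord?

A third above Ab in this key is C.
A sixth above Ab in this key is F.
Together with the bass Ab, this spells F minor in first inversion.

Ab, C, F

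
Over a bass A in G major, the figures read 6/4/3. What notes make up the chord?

A third above A in this key is C.
A fourth above A in this key is D.
A sixth above A in this key is F#.
Together with the bass A, this spells D dominant seventh in second inversion.

A, C, D, F#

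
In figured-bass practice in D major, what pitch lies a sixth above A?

F#

Counting 5 letter steps above A lands on F; in D major, that letter is F#.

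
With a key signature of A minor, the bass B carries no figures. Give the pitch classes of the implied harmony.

B, D, F

An unfigured bass implies 5/3.
A third above B in this key is D.
A fifth above B in this key is F.
Together with the bass B, this spells B diminished in root position.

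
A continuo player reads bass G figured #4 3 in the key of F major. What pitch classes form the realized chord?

The written figures #4 3 are shorthand for 6/4/3: the 6 is implied.
A third above G in this key is Bb.
A fourth above G in this key is C, raised to C# by the sharp.
A sixth above G in this key is E.
Together with the bass G, this spells C# diminished seventh in second inversion.

G, Bb, C#, E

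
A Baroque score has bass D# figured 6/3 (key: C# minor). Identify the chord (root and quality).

The figures 6/3 indicate a triad in first inversion.
In first inversion the root lies a sixth above the bass: a sixth above D# in C# minor is B.
The chord tones are D#, F#, B, giving B major.

B major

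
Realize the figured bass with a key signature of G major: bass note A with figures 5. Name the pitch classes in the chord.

A, C, E

The written figures 5 are shorthand for 5/3: the 3 is implied.
A third above A in this key is C.
A fifth above A in this key is E.
Together with the bass A, this spells A minor in root position.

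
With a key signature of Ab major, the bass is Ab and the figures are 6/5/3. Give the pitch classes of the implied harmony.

Ab, C, Eb, F

A third above Ab in this key is C.
A fifth above Ab in this key is Eb.
A sixth above Ab in this key is F.
Together with the bass Ab, this spells F minor seventh in first inversion.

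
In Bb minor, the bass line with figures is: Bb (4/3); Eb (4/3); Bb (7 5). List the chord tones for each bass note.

Bb, Db, Eb, Gb | Eb, Gb, Ab, C | Bb, Db, F, Ab

Bb (6/4/3): Bb, Db, Eb, Gb.
Eb (6/4/3): Eb, Gb, Ab, C.
Bb (7/5/3): Bb, Db, F, Ab.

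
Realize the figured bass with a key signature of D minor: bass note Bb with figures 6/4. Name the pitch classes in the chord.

Bb, E, G

A fourth above Bb in this key is E.
A sixth above Bb in this key is G.
Together with the bass Bb, this spells E diminished in second inversion.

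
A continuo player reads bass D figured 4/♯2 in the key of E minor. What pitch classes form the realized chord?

D, E#, G, B

The written figures 4/♯2 are shorthand for 6/4/2: the 6 is implied.
A second above D in this key is E, raised to E# by the sharp.
A fourth above D in this key is G.
A sixth above D in this key is B.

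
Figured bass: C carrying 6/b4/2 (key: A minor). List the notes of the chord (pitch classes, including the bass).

A second above C in this key is D.
A fourth above C in this key is F, lowered to Fb by the flat.
A sixth above C in this key is A.

C, D, Fb, A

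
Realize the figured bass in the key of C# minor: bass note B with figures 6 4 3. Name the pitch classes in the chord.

A third above B in this key is D#.
A fourth above B in this key is E.
A sixth above B in this key is G#.
Together with the bass B, this spells E major seventh in second inversion.

B, D#, E, G#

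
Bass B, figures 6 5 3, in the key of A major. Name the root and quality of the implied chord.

The figures 6 5 3 indicate a seventh chord in first inversion.
In first inversion the root lies a sixth above the bass: a sixth above B in A major is G#.
The chord tones are B, D, F#, G#, giving G# half-diminished seventh.

G# half-diminished seventh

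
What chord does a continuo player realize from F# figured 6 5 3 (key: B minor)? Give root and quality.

The figures 6 5 3 indicate a seventh chord in first inversion.
In first inversion the root lies a sixth above the bass: a sixth above F# in B minor is D.
The chord tones are F#, A, C#, D, giving D major seventh.

D major seventh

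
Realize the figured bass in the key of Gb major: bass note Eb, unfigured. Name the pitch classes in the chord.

An unfigured bass implies 5/3.
A third above Eb in this key is Gb.
A fifth above Eb in this key is Bb.
Together with the bass Eb, this spells Eb minor in root position.

Eb, Gb, Bb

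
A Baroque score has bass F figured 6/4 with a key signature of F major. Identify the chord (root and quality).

Bb major

The figures 6/4 indicate a triad in second inversion.
In second inversion the root lies a fourth above the bass: a fourth above F in F major is Bb.
The chord tones are F, Bb, D, giving Bb major.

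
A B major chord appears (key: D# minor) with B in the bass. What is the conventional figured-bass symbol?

no figures

B is the root of B major, so the chord is in root position.
A triad in root position is figured 5/3, conventionally abbreviated (no figures — root-position triad).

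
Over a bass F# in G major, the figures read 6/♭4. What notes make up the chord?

F#, Bb, D

A fourth above F# in this key is B, lowered to Bb by the flat.
A sixth above F# in this key is D.
Together with the bass F#, this spells Bb augmented in second inversion.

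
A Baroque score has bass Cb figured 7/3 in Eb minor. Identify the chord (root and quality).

The figures 7/3 indicate a seventh chord in root position.
In root position the bass is the root, so the root is Cb.
The chord tones are Cb, Eb, Gb, Bb, giving Cb major seventh.

Cb major seventh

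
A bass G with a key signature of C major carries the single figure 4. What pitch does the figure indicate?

Counting 3 letter steps above G lands on C; in C major, that letter is C.

C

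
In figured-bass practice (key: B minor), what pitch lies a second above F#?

Counting 1 letter step above F# lands on G; in B minor, that letter is G.

G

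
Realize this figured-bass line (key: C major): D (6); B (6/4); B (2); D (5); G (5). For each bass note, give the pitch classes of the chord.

D, F, B | B, E, G | B, C, E, G | D, F, A | G, B, D

D (6/3): D, F, B.
B (6/4): B, E, G.
B (6/4/2): B, C, E, G.
D (5/3): D, F, A.
G (5/3): G, B, D.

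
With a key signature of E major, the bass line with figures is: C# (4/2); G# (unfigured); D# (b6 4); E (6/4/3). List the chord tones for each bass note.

C# (6/4/2): C#, D#, F#, A.
G# (5/3): G#, B, D#.
D# (b6/4): D#, G#, Bb.
E (6/4/3): E, G#, A, C#.

C#, D#, F#, A | G#, B, D# | D#, G#, Bb | E, G#, A, C#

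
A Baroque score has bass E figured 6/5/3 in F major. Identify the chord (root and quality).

C dominant seventh

The figures 6/5/3 indicate a seventh chord in first inversion.
In first inversion the root lies a sixth above the bass: a sixth above E in F major is C.
The chord tones are E, G, Bb, C, giving C dominant seventh.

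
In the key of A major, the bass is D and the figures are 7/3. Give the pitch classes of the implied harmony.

The written figures 7/3 are shorthand for 7/5/3: the 5 is implied.
A third above D in this key is F#.
A fifth above D in this key is A.
A seventh above D in this key is C#.
Together with the bass D, this spells D major seventh in root position.

D, F#, A, C#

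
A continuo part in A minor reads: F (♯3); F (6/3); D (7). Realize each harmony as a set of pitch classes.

F (5/#3): F, A#, C.
F (6/3): F, A, D.
D (7/5/3): D, F, A, C.

F, A#, C | F, A, D | D, F, A, C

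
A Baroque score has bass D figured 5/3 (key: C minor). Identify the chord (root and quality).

D diminished

The figures 5/3 indicate a triad in root position.
In root position the bass is the root, so the root is D.
The chord tones are D, F, Ab, giving D diminished.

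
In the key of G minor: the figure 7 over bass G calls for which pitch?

Counting 6 letter steps above G lands on F; in G minor, that letter is F.

F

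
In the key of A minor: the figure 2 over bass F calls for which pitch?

G

Counting 1 letter step above F lands on G; in A minor, that letter is G.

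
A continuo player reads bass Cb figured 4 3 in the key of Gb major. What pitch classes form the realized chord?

The written figures 4 3 are shorthand for 6/4/3: the 6 is implied.
A third above Cb in this key is Eb.
A fourth above Cb in this key is F.
A sixth above Cb in this key is Ab.
Together with the bass Cb, this spells F half-diminished seventh in second inversion.

Cb, Eb, F, Ab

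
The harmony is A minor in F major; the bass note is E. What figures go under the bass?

6/4

E is the fifth of A minor, so the chord is in second inversion.
A triad in second inversion is figured 6/4, conventionally abbreviated 6/4.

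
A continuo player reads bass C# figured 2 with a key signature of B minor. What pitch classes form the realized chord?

The written figures 2 are shorthand for 6/4/2: the 6/4 are implied.
A second above C# in this key is D.
A fourth above C# in this key is F#.
A sixth above C# in this key is A.
Together with the bass C#, this spells D major seventh in third inversion.

C#, D, F#, A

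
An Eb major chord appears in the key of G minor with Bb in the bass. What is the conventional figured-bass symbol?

6/4

Bb is the fifth of Eb major, so the chord is in second inversion.
A triad in second inversion is figured 6/4, conventionally abbreviated 6/4.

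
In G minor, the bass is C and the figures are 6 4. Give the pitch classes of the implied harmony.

C, F, A

A fourth above C in this key is F.
A sixth above C in this key is A.
Together with the bass C, this spells F major in second inversion.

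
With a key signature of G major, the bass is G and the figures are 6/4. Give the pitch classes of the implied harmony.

G, C, E

A fourth above G in this key is C.
A sixth above G in this key is E.
Together with the bass G, this spells C major in second inversion.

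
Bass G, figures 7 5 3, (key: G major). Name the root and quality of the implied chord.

G major seventh

The figures 7 5 3 indicate a seventh chord in root position.
In root position the bass is the root, so the root is G.
The chord tones are G, B, D, F#, giving G major seventh.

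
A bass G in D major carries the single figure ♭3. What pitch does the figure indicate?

Counting 2 letter steps above G lands on B; in D major, that letter is B.
The b3 figure lowers it a semitone, giving Bb.

Bb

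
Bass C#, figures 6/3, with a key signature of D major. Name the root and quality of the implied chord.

The figures 6/3 indicate a triad in first inversion.
In first inversion the root lies a sixth above the bass: a sixth above C# in D major is A.
The chord tones are C#, E, A, giving A major.

A major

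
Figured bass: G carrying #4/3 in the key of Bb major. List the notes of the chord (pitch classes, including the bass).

The written figures #4/3 are shorthand for 6/4/3: the 6 is implied.
A third above G in this key is Bb.
A fourth above G in this key is C, raised to C# by the sharp.
A sixth above G in this key is Eb.

G, Bb, C#, Eb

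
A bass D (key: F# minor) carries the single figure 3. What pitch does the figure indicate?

Counting 2 letter steps above D lands on F; in F# minor, that letter is F#.

F#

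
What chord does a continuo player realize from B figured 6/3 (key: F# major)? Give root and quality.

The figures 6/3 indicate a triad in first inversion.
In first inversion the root lies a sixth above the bass: a sixth above B in F# major is G#.
The chord tones are B, D#, G#, giving G# minor.

G# minor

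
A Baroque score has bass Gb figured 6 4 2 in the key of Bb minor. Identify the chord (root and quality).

Ab dominant seventh

The figures 6 4 2 indicate a seventh chord in third inversion.
In third inversion the root lies a second above the bass: a second above Gb in Bb minor is Ab.
The chord tones are Gb, Ab, C, Eb, giving Ab dominant seventh.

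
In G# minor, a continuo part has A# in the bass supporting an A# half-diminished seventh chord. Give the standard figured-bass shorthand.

7

A# is the root of A# half-diminished seventh, so the chord is in root position.
A seventh chord in root position is figured 7/5/3, conventionally abbreviated 7.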